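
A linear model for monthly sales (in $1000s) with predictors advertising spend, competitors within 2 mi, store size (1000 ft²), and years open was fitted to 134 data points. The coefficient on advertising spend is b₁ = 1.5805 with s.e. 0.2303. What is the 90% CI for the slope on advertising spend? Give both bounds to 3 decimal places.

df = n − k − 1 = 134 − 4 − 1 = 129.
t* = t_{0.05, 129} = 1.656752.
Margin = t* × SE = 1.656752 × 0.2303 = 0.38155.
CI: 1.5805 ± 0.38155 → (1.199, 1.962).
With 90% confidence, each one-unit increase in advertising spend is associated with a change of between 1.199 and 1.962 $1000s in monthly sales, holding the other predictors fixed.

(1.199, 1.962)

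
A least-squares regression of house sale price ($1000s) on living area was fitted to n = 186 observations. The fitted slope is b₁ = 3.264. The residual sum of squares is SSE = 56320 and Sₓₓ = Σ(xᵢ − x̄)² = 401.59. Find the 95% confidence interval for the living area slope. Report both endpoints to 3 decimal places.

(1.542, 4.986)

MSE = SSE/(n − 2) = 56320/184 = 306.087.
SE(b₁) = √(MSE/Sₓₓ) = √(306.087/401.59) = 0.873034.
df = n − 2 = 184.
t* = t_{0.025, 184} = 1.972941.
Margin = t* × SE = 1.972941 × 0.873034 = 1.72244.
CI: 3.264 ± 1.72244 → (1.542, 4.986).
With 95% confidence, each one-unit increase in living area is associated with a change of between 1.542 and 4.986 $1000s in house sale price.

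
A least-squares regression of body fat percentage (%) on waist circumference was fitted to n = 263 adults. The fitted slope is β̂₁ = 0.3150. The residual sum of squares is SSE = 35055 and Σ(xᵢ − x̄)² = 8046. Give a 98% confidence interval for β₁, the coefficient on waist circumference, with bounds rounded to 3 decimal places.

(0.013, 0.617)

MSE = SSE/(n − 2) = 35055/261 = 134.31.
SE(β̂₁) = √(MSE/Sₓₓ) = √(134.31/8046) = 0.129201.
df = n − 2 = 261.
t* = t_{0.01, 261} = 2.34072.
Margin = t* × SE = 2.34072 × 0.129201 = 0.30242.
CI: 0.3150 ± 0.30242 → (0.013, 0.617).
With 98% confidence, each one-unit increase in waist circumference is associated with a change of between 0.013 and 0.617 % in body fat percentage.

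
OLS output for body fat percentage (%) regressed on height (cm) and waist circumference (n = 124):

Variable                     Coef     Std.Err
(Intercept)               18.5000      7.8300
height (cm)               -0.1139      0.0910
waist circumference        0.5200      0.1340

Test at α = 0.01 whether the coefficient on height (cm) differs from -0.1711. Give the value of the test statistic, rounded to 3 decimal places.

Read off: b = -0.1139, SE = 0.0910 for height (cm).
H₀: β₁ = -0.1711 vs H₁: β₁ ≠ -0.1711.
t = (-0.1139 − (-0.1711)) / 0.0910 = 0.629.
df = n − k − 1 = 124 − 2 − 1 = 121.
Two-sided p ≈ 0.5308, which is ≥ 0.01, so fail to reject H₀.
The data are consistent with a true slope of -0.1711 % per unit of height (cm), holding the other predictors fixed.

t = 0.629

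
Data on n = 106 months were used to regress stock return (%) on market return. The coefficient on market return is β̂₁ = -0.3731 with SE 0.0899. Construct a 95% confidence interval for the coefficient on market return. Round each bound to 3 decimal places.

df = n − 2 = 106 − 2 = 104.
t* = t_{0.025, 104} = 1.983038.
Margin = t* × SE = 1.983038 × 0.0899 = 0.17828.
CI: -0.3731 ± 0.17828 → (-0.551, -0.195).
With 95% confidence, each one-unit increase in market return is associated with a change of between -0.551 and -0.195 % in stock return.

(-0.551, -0.195)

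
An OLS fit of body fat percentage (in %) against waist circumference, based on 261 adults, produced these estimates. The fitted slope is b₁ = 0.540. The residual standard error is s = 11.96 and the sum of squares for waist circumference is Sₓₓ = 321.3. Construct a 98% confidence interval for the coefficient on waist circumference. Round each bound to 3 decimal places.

SE(b₁) = s/√Sₓₓ = 11.96/√321.3 = 0.66723.
df = n − 2 = 259.
t* = t_{0.01, 259} = 2.340831.
Margin = t* × SE = 2.340831 × 0.66723 = 1.56187.
CI: 0.540 ± 1.56187 → (-1.022, 2.102).
With 98% confidence, each one-unit increase in waist circumference is associated with a change of between -1.022 and 2.102 % in body fat percentage.

(-1.022, 2.102)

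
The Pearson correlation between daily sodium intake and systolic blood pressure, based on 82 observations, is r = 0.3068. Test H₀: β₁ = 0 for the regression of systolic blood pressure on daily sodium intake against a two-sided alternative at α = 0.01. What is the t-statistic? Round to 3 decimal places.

t = 2.883

t = r·√(n − 2)/√(1 − r²) = 0.3068·√80/√0.905874 = 2.883.
df = n − 2 = 80.
Two-sided p ≈ 0.0051, which is < 0.01, so reject H₀.
There is evidence of a linear association between daily sodium intake and systolic blood pressure.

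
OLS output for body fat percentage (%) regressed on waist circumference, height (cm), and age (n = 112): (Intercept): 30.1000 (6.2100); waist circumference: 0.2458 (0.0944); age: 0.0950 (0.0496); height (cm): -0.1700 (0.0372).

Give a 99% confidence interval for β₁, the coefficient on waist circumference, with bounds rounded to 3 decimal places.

Read off: b = 0.2458, SE = 0.0944 for waist circumference.
df = n − k − 1 = 112 − 3 − 1 = 108.
t* = t_{0.005, 108} = 2.62212.
Margin = t* × SE = 2.62212 × 0.0944 = 0.24753.
CI: 0.2458 ± 0.24753 → (-0.002, 0.493).

(-0.002, 0.493)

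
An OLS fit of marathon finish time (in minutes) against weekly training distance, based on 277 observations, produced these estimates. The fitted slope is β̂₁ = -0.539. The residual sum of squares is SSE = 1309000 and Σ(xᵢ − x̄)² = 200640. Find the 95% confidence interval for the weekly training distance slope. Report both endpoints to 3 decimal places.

(-0.842, -0.236)

MSE = SSE/(n − 2) = 1309000/275 = 4760.
SE(β̂₁) = √(MSE/Sₓₓ) = √(4760/200640) = 0.154026.
df = n − 2 = 275.
t* = t_{0.025, 275} = 1.968628.
Margin = t* × SE = 1.968628 × 0.154026 = 0.30322.
CI: -0.539 ± 0.30322 → (-0.842, -0.236).
With 95% confidence, each one-unit increase in weekly training distance is associated with a change of between -0.842 and -0.236 minutes in marathon finish time.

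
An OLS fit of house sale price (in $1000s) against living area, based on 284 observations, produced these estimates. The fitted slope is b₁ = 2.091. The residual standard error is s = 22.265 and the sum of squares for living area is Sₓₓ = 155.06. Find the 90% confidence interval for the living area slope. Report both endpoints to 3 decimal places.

(-0.860, 5.042)

SE(b₁) = s/√Sₓₓ = 22.265/√155.06 = 1.78802.
df = n − 2 = 282.
t* = t_{0.05, 282} = 1.650275.
Margin = t* × SE = 1.650275 × 1.78802 = 2.95073.
CI: 2.091 ± 2.95073 → (-0.860, 5.042).
With 90% confidence, each one-unit increase in living area is associated with a change of between -0.860 and 5.042 $1000s in house sale price.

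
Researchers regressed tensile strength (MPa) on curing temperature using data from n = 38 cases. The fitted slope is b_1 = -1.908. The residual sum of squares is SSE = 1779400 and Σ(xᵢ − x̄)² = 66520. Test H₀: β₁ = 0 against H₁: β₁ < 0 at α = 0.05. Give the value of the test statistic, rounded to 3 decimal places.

MSE = SSE/(n − 2) = 1779400/36 = 49427.8.
SE(b_1) = √(MSE/Sₓₓ) = √(49427.8/66520) = 0.862004.
t = -1.908 / 0.862004 = -2.213.
df = n − 2 = 36.
One-sided p ≈ 0.0166, which is < 0.05, so reject H₀.
There is evidence that the true slope on curing temperature is negative.

t = -2.213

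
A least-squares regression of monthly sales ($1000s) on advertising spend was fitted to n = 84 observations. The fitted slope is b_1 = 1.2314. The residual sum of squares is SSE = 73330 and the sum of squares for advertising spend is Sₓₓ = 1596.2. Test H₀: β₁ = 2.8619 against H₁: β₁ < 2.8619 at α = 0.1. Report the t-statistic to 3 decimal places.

t = -2.178

MSE = SSE/(n − 2) = 73330/82 = 894.268.
SE(b_1) = √(MSE/Sₓₓ) = √(894.268/1596.2) = 0.748497.
t = (1.2314 − 2.8619) / 0.748497 = -2.178.
df = n − 2 = 82.
One-sided p ≈ 0.0161, which is < 0.1, so reject H₀.
There is evidence that the true slope on advertising spend is below 2.8619 $1000s per unit.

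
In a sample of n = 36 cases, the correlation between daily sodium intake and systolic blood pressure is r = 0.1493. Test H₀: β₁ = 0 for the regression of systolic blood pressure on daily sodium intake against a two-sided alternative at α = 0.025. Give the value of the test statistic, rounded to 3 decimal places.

t = 0.880

t = r·√(n − 2)/√(1 − r²) = 0.1493·√34/√0.97771 = 0.880.
df = n − 2 = 34.
Two-sided p ≈ 0.3848, which is ≥ 0.025, so fail to reject H₀.
The data do not give significant evidence of a linear association between daily sodium intake and systolic blood pressure.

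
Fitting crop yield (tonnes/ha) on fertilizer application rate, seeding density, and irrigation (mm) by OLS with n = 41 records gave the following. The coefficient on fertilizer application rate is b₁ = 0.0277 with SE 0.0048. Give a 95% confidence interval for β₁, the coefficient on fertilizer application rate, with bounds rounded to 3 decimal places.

df = n − k − 1 = 41 − 3 − 1 = 37.
t* = t_{0.025, 37} = 2.026192.
Margin = t* × SE = 2.026192 × 0.0048 = 0.00973.
CI: 0.0277 ± 0.00973 → (0.018, 0.037).
With 95% confidence, each one-unit increase in fertilizer application rate is associated with a change of between 0.018 and 0.037 tonnes/ha in crop yield, holding the other predictors fixed.

(0.018, 0.037)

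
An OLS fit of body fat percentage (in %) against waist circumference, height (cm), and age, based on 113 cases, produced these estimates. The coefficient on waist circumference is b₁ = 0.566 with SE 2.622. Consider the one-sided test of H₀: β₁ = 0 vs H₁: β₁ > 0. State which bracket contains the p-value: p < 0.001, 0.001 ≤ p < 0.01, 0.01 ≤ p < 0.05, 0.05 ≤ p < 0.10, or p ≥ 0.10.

t = 0.566 / 2.622 = 0.216.
df = n − k − 1 = 113 − 3 − 1 = 109.
One-sided p = P(T_{109} > t) ≈ 0.4147.
So p ≥ 0.10.

p ≥ 0.10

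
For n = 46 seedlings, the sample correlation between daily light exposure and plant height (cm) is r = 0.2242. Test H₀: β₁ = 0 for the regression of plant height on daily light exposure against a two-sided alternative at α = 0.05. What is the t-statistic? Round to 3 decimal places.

t = 1.526

t = r·√(n − 2)/√(1 − r²) = 0.2242·√44/√0.949734 = 1.526.
df = n − 2 = 44.
Two-sided p ≈ 0.1342, which is ≥ 0.05, so fail to reject H₀.
The data do not give significant evidence of a linear association between daily light exposure and plant height.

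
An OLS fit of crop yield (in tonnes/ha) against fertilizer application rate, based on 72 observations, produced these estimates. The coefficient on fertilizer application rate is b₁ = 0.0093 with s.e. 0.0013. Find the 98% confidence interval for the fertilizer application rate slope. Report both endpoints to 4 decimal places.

df = n − 2 = 72 − 2 = 70.
t* = t_{0.01, 70} = 2.380807.
Margin = t* × SE = 2.380807 × 0.0013 = 0.003095.
CI: 0.0093 ± 0.003095 → (0.0062, 0.0124).
With 98% confidence, each one-unit increase in fertilizer application rate is associated with a change of between 0.0062 and 0.0124 tonnes/ha in crop yield.

(0.0062, 0.0124)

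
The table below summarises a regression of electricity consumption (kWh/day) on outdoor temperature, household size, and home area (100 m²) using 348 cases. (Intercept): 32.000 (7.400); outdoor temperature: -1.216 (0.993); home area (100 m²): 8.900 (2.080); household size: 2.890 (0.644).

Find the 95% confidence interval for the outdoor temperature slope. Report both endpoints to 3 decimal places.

Read off: b = -1.216, SE = 0.993 for outdoor temperature.
df = n − k − 1 = 348 − 3 − 1 = 344.
t* = t_{0.025, 344} = 1.966884.
Margin = t* × SE = 1.966884 × 0.993 = 1.95312.
CI: -1.216 ± 1.95312 → (-3.169, 0.737).

(-3.169, 0.737)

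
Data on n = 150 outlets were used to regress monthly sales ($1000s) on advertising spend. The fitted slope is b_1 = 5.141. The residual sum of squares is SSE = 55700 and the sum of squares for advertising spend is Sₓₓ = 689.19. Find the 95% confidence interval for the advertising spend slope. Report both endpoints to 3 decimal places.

(3.681, 6.601)

MSE = SSE/(n − 2) = 55700/148 = 376.351.
SE(b_1) = √(MSE/Sₓₓ) = √(376.351/689.19) = 0.738971.
df = n − 2 = 148.
t* = t_{0.025, 148} = 1.976122.
Margin = t* × SE = 1.976122 × 0.738971 = 1.46030.
CI: 5.141 ± 1.46030 → (3.681, 6.601).
With 95% confidence, each one-unit increase in advertising spend is associated with a change of between 3.681 and 6.601 $1000s in monthly sales.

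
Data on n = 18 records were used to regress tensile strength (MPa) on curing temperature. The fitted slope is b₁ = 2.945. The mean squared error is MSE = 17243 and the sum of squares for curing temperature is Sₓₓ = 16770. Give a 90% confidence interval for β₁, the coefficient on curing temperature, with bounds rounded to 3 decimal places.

SE(b₁) = √(MSE/Sₓₓ) = √(17243/16770) = 1.014.
df = n − 2 = 16.
t* = t_{0.05, 16} = 1.745884.
Margin = t* × SE = 1.745884 × 1.014 = 1.77033.
CI: 2.945 ± 1.77033 → (1.175, 4.715).
With 90% confidence, each one-unit increase in curing temperature is associated with a change of between 1.175 and 4.715 MPa in tensile strength.

(1.175, 4.715)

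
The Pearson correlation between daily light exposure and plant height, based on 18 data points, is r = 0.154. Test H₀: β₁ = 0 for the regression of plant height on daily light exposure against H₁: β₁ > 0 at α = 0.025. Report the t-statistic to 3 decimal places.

t = r·√(n − 2)/√(1 − r²) = 0.154·√16/√0.976284 = 0.623.
df = n − 2 = 16.
One-sided p ≈ 0.2709, which is ≥ 0.025, so fail to reject H₀.
The data do not give significant evidence of a linear association between daily light exposure and plant height.

t = 0.623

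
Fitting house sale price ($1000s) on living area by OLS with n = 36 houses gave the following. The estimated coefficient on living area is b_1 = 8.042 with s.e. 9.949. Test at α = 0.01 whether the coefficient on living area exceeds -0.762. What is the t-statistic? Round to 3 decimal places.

t = 0.885

H₀: β₁ = -0.762 vs H₁: β₁ > -0.762.
t = (b_1 − β₁⁰)/SE = (8.042 − (-0.762)) / 9.949 = 0.885.
df = n − 2 = 36 − 2 = 34.
One-sided p ≈ 0.1912, which is ≥ 0.01, so fail to reject H₀.
The data do not give significant evidence that the true slope on living area exceeds -0.762 $1000s per unit.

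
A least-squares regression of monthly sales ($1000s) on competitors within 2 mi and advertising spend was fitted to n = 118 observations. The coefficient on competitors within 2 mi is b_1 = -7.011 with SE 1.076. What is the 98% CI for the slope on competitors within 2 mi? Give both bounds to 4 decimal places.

df = n − k − 1 = 118 − 2 − 1 = 115.
t* = t_{0.01, 115} = 2.359212.
Margin = t* × SE = 2.359212 × 1.076 = 2.538512.
CI: -7.011 ± 2.538512 → (-9.5495, -4.4725).
With 98% confidence, each one-unit increase in competitors within 2 mi is associated with a change of between -9.5495 and -4.4725 $1000s in monthly sales, holding the other predictors fixed.

(-9.5495, -4.4725)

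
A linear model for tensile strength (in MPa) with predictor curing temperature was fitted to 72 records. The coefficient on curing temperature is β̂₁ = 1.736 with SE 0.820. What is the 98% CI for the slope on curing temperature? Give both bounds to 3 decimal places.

(-0.216, 3.688)

df = n − 2 = 72 − 2 = 70.
t* = t_{0.01, 70} = 2.380807.
Margin = t* × SE = 2.380807 × 0.820 = 1.95226.
CI: 1.736 ± 1.95226 → (-0.216, 3.688).
With 98% confidence, each one-unit increase in curing temperature is associated with a change of between -0.216 and 3.688 MPa in tensile strength.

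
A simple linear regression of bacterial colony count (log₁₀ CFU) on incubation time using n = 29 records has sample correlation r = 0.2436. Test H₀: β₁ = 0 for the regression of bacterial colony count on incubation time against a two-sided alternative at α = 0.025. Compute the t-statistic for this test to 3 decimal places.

t = 1.305

t = r·√(n − 2)/√(1 − r²) = 0.2436·√27/√0.940659 = 1.305.
df = n − 2 = 27.
Two-sided p ≈ 0.2029, which is ≥ 0.025, so fail to reject H₀.
The data do not give significant evidence of a linear association between incubation time and bacterial colony count.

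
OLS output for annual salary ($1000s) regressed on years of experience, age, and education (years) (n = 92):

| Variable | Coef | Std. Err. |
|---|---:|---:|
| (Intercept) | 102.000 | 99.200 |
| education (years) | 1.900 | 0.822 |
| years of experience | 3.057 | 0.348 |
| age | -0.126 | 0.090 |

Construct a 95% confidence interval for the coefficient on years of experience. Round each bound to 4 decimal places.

(2.3654, 3.7486)

Read off: b = 3.057, SE = 0.348 for years of experience.
df = n − k − 1 = 92 − 3 − 1 = 88.
t* = t_{0.025, 88} = 1.98729.
Margin = t* × SE = 1.98729 × 0.348 = 0.691577.
CI: 3.057 ± 0.691577 → (2.3654, 3.7486).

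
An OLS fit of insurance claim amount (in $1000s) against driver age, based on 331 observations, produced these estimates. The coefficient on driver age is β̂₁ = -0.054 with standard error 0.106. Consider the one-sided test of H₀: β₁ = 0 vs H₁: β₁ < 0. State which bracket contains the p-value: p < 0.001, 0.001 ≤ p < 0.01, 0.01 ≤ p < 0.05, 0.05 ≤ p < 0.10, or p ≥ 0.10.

t = -0.054 / 0.106 = -0.509.
df = n − 2 = 331 − 2 = 329.
One-sided p = P(T_{329} < t) ≈ 0.3054.
So p ≥ 0.10.

p ≥ 0.10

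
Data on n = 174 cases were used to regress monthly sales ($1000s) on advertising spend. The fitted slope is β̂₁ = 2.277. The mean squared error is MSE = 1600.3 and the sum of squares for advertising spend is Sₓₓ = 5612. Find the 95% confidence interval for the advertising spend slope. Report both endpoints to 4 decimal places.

(1.2230, 3.3310)

SE(β̂₁) = √(MSE/Sₓₓ) = √(1600.3/5612) = 0.534001.
df = n − 2 = 172.
t* = t_{0.025, 172} = 1.973852.
Margin = t* × SE = 1.973852 × 0.534001 = 1.054039.
CI: 2.277 ± 1.054039 → (1.2230, 3.3310).
With 95% confidence, each one-unit increase in advertising spend is associated with a change of between 1.2230 and 3.3310 $1000s in monthly sales.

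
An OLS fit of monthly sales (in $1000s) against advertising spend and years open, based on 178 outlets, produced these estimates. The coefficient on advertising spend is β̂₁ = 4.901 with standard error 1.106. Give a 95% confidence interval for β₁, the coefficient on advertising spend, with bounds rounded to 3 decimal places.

df = n − k − 1 = 178 − 2 − 1 = 175.
t* = t_{0.025, 175} = 1.973612.
Margin = t* × SE = 1.973612 × 1.106 = 2.18282.
CI: 4.901 ± 2.18282 → (2.718, 7.084).
With 95% confidence, each one-unit increase in advertising spend is associated with a change of between 2.718 and 7.084 $1000s in monthly sales, holding the other predictors fixed.

(2.718, 7.084)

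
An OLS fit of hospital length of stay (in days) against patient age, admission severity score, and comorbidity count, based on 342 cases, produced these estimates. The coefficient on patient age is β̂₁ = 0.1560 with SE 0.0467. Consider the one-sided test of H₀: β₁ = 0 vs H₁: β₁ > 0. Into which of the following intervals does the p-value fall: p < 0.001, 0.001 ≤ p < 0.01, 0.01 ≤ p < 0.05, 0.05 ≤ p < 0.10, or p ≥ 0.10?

t = 0.1560 / 0.0467 = 3.340.
df = n − k − 1 = 342 − 3 − 1 = 338.
One-sided p = P(T_{338} > t) ≈ 0.0005.
So p < 0.001.

p < 0.001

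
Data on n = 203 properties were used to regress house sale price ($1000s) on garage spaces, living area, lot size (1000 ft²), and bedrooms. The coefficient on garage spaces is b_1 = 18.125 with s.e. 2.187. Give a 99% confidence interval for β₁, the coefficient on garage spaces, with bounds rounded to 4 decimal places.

df = n − k − 1 = 203 − 4 − 1 = 198.
t* = t_{0.005, 198} = 2.600887.
Margin = t* × SE = 2.600887 × 2.187 = 5.688140.
CI: 18.125 ± 5.688140 → (12.4369, 23.8131).
With 99% confidence, each one-unit increase in garage spaces is associated with a change of between 12.4369 and 23.8131 $1000s in house sale price, holding the other predictors fixed.

(12.4369, 23.8131)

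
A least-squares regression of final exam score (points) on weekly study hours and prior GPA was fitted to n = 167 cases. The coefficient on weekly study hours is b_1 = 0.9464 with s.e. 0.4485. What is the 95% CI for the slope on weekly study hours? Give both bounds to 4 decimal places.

df = n − k − 1 = 167 − 2 − 1 = 164.
t* = t_{0.025, 164} = 1.974535.
Margin = t* × SE = 1.974535 × 0.4485 = 0.885579.
CI: 0.9464 ± 0.885579 → (0.0608, 1.8320).
With 95% confidence, each one-unit increase in weekly study hours is associated with a change of between 0.0608 and 1.8320 points in final exam score, holding the other predictors fixed.

(0.0608, 1.8320)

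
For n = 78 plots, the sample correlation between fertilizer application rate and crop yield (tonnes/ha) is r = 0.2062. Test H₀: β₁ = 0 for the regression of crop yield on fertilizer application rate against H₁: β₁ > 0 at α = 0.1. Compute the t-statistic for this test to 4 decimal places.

t = 1.8371

t = r·√(n − 2)/√(1 − r²) = 0.2062·√76/√0.957482 = 1.8371.
df = n − 2 = 76.
One-sided p ≈ 0.0351, which is < 0.1, so reject H₀.
There is evidence of a linear association between fertilizer application rate and crop yield.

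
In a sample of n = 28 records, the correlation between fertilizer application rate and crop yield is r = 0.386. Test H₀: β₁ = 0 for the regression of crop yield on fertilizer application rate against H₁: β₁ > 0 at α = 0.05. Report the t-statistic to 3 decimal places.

t = 2.134

t = r·√(n − 2)/√(1 − r²) = 0.386·√26/√0.851004 = 2.134.
df = n − 2 = 26.
One-sided p ≈ 0.0212, which is < 0.05, so reject H₀.
There is evidence of a linear association between fertilizer application rate and crop yield.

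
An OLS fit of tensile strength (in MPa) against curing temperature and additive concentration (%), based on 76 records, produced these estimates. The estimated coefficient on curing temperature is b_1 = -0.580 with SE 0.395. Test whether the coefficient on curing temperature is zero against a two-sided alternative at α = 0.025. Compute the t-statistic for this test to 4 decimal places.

H₀: β₁ = 0 vs H₁: β₁ ≠ 0.
t = (b_1 − β₁⁰)/SE = -0.580 / 0.395 = -1.4684.
df = n − k − 1 = 76 − 2 − 1 = 73.
Two-sided p ≈ 0.1463, which is ≥ 0.025, so fail to reject H₀.
The data do not give significant evidence of an association between curing temperature and tensile strength, after adjusting for the other predictors.

t = -1.4684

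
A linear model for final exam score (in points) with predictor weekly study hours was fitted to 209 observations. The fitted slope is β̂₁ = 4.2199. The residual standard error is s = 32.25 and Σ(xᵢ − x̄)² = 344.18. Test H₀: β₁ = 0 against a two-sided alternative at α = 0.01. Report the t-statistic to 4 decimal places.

t = 2.4275

SE(β̂₁) = s/√Sₓₓ = 32.25/√344.18 = 1.73835.
t = 4.2199 / 1.73835 = 2.4275.
df = n − 2 = 207.
Two-sided p ≈ 0.0161, which is ≥ 0.01, so fail to reject H₀.
The data do not give significant evidence of an association between weekly study hours and final exam score.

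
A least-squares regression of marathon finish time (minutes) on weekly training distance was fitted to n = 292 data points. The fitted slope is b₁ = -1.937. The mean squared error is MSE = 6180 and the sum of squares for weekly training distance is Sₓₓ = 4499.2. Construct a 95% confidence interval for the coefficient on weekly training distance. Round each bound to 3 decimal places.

(-4.244, 0.370)

SE(b₁) = √(MSE/Sₓₓ) = √(6180/4499.2) = 1.172.
df = n − 2 = 290.
t* = t_{0.025, 290} = 1.968178.
Margin = t* × SE = 1.968178 × 1.172 = 2.30670.
CI: -1.937 ± 2.30670 → (-4.244, 0.370).
With 95% confidence, each one-unit increase in weekly training distance is associated with a change of between -4.244 and 0.370 minutes in marathon finish time.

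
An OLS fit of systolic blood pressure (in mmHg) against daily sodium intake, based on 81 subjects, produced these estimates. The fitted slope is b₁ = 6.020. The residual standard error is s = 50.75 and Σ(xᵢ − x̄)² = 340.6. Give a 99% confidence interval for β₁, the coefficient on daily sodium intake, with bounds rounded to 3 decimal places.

SE(b₁) = s/√Sₓₓ = 50.75/√340.6 = 2.74988.
df = n − 2 = 79.
t* = t_{0.005, 79} = 2.639505.
Margin = t* × SE = 2.639505 × 2.74988 = 7.25832.
CI: 6.020 ± 7.25832 → (-1.238, 13.278).
With 99% confidence, each one-unit increase in daily sodium intake is associated with a change of between -1.238 and 13.278 mmHg in systolic blood pressure.

(-1.238, 13.278)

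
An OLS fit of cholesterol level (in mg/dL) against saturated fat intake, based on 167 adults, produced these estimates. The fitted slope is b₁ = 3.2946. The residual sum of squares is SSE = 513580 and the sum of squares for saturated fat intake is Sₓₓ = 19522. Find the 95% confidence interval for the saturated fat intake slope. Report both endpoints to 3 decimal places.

(2.506, 4.083)

MSE = SSE/(n − 2) = 513580/165 = 3112.61.
SE(b₁) = √(MSE/Sₓₓ) = √(3112.61/19522) = 0.399301.
df = n − 2 = 165.
t* = t_{0.025, 165} = 1.974446.
Margin = t* × SE = 1.974446 × 0.399301 = 0.78840.
CI: 3.2946 ± 0.78840 → (2.506, 4.083).
With 95% confidence, each one-unit increase in saturated fat intake is associated with a change of between 2.506 and 4.083 mg/dL in cholesterol level.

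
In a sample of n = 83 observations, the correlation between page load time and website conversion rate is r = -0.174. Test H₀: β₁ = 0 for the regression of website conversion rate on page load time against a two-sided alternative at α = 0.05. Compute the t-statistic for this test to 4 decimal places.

t = -1.5903

t = r·√(n − 2)/√(1 − r²) = -0.174·√81/√0.969724 = -1.5903.
df = n − 2 = 81.
Two-sided p ≈ 0.1157, which is ≥ 0.05, so fail to reject H₀.
The data do not give significant evidence of a linear association between page load time and website conversion rate.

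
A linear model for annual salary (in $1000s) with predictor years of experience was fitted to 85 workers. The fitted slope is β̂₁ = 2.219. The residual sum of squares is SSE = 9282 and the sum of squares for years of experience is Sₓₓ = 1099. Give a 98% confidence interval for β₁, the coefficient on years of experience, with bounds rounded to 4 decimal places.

MSE = SSE/(n − 2) = 9282/83 = 111.831.
SE(β̂₁) = √(MSE/Sₓₓ) = √(111.831/1099) = 0.318994.
df = n − 2 = 83.
t* = t_{0.01, 83} = 2.372119.
Margin = t* × SE = 2.372119 × 0.318994 = 0.756692.
CI: 2.219 ± 0.756692 → (1.4623, 2.9757).
With 98% confidence, each one-unit increase in years of experience is associated with a change of between 1.4623 and 2.9757 $1000s in annual salary.

(1.4623, 2.9757)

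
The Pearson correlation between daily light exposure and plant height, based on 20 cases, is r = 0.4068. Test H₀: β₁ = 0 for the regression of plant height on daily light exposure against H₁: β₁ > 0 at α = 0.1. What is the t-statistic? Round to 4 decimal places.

t = 1.8893

t = r·√(n − 2)/√(1 − r²) = 0.4068·√18/√0.834514 = 1.8893.
df = n − 2 = 18.
One-sided p ≈ 0.0375, which is < 0.1, so reject H₀.
There is evidence of a linear association between daily light exposure and plant height.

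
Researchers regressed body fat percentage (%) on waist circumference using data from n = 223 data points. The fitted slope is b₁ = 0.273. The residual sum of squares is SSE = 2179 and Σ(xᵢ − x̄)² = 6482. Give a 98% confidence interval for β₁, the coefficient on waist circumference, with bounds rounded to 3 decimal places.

(0.182, 0.364)

MSE = SSE/(n − 2) = 2179/221 = 9.85973.
SE(b₁) = √(MSE/Sₓₓ) = √(9.85973/6482) = 0.0390012.
df = n − 2 = 221.
t* = t_{0.01, 221} = 2.343339.
Margin = t* × SE = 2.343339 × 0.0390012 = 0.09139.
CI: 0.273 ± 0.09139 → (0.182, 0.364).
With 98% confidence, each one-unit increase in waist circumference is associated with a change of between 0.182 and 0.364 % in body fat percentage.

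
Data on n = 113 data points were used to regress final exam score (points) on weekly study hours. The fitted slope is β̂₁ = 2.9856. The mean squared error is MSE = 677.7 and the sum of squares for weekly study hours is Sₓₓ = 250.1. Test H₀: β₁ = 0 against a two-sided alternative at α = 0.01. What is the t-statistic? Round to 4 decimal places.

SE(β̂₁) = √(MSE/Sₓₓ) = √(677.7/250.1) = 1.64612.
t = 2.9856 / 1.64612 = 1.8137.
df = n − 2 = 111.
Two-sided p ≈ 0.0724, which is ≥ 0.01, so fail to reject H₀.
The data do not give significant evidence of an association between weekly study hours and final exam score.

t = 1.8137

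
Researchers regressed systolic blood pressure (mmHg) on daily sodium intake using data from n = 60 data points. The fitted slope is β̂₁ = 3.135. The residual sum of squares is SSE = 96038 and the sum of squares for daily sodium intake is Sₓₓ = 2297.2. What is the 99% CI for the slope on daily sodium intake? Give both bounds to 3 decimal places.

MSE = SSE/(n − 2) = 96038/58 = 1655.83.
SE(β̂₁) = √(MSE/Sₓₓ) = √(1655.83/2297.2) = 0.849001.
df = n − 2 = 58.
t* = t_{0.005, 58} = 2.663287.
Margin = t* × SE = 2.663287 × 0.849001 = 2.26113.
CI: 3.135 ± 2.26113 → (0.874, 5.396).
With 99% confidence, each one-unit increase in daily sodium intake is associated with a change of between 0.874 and 5.396 mmHg in systolic blood pressure.

(0.874, 5.396)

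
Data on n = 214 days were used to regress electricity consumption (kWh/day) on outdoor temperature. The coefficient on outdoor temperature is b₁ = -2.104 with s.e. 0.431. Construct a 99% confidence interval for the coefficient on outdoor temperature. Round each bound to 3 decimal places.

df = n − 2 = 214 − 2 = 212.
t* = t_{0.005, 212} = 2.599218.
Margin = t* × SE = 2.599218 × 0.431 = 1.12026.
CI: -2.104 ± 1.12026 → (-3.224, -0.984).
With 99% confidence, each one-unit increase in outdoor temperature is associated with a change of between -3.224 and -0.984 kWh/day in electricity consumption.

(-3.224, -0.984)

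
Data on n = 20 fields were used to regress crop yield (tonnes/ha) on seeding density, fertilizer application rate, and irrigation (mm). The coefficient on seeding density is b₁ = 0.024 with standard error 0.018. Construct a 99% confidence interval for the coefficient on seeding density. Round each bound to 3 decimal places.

df = n − k − 1 = 20 − 3 − 1 = 16.
t* = t_{0.005, 16} = 2.920782.
Margin = t* × SE = 2.920782 × 0.018 = 0.05257.
CI: 0.024 ± 0.05257 → (-0.029, 0.077).
With 99% confidence, each one-unit increase in seeding density is associated with a change of between -0.029 and 0.077 tonnes/ha in crop yield, holding the other predictors fixed.

(-0.029, 0.077)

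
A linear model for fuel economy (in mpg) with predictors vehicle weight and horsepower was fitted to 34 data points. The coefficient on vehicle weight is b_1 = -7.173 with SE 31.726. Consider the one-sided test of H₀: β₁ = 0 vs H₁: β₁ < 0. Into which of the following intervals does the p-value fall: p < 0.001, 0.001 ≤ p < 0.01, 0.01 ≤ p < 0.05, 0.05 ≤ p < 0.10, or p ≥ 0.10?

t = -7.173 / 31.726 = -0.226.
df = n − k − 1 = 34 − 2 − 1 = 31.
One-sided p = P(T_{31} < t) ≈ 0.4113.
So p ≥ 0.10.

p ≥ 0.10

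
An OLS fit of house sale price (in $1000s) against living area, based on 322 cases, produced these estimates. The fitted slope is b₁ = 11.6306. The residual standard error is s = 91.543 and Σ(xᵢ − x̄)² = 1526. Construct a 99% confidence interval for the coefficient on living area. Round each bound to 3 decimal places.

(5.558, 17.703)

SE(b₁) = s/√Sₓₓ = 91.543/√1526 = 2.34341.
df = n − 2 = 320.
t* = t_{0.005, 320} = 2.59128.
Margin = t* × SE = 2.59128 × 2.34341 = 6.07243.
CI: 11.6306 ± 6.07243 → (5.558, 17.703).
With 99% confidence, each one-unit increase in living area is associated with a change of between 5.558 and 17.703 $1000s in house sale price.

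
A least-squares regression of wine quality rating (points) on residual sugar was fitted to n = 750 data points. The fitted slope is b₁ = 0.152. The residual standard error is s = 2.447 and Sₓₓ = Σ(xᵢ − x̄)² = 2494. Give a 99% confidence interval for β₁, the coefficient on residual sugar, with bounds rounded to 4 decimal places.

SE(b₁) = s/√Sₓₓ = 2.447/√2494 = 0.0489988.
df = n − 2 = 748.
t* = t_{0.005, 748} = 2.582418.
Margin = t* × SE = 2.582418 × 0.0489988 = 0.126535.
CI: 0.152 ± 0.126535 → (0.0255, 0.2785).
With 99% confidence, each one-unit increase in residual sugar is associated with a change of between 0.0255 and 0.2785 points in wine quality rating.

(0.0255, 0.2785)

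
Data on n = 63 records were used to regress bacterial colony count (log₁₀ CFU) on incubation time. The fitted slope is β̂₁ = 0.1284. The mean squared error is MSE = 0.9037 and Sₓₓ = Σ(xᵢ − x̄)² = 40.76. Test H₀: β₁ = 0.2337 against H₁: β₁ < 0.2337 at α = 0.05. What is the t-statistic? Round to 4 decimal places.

t = -0.7072

SE(β̂₁) = √(MSE/Sₓₓ) = √(0.9037/40.76) = 0.1489.
t = (0.1284 − 0.2337) / 0.1489 = -0.7072.
df = n − 2 = 61.
One-sided p ≈ 0.2411, which is ≥ 0.05, so fail to reject H₀.
The data do not give significant evidence that the true slope on incubation time is below 0.2337 log₁₀ CFU per unit.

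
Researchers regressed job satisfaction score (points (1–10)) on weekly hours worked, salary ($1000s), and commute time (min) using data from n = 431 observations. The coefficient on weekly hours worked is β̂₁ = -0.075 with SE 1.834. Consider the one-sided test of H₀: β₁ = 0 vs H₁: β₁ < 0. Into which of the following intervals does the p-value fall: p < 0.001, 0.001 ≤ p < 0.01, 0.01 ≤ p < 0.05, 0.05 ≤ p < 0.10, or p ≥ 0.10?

t = -0.075 / 1.834 = -0.041.
df = n − k − 1 = 431 − 3 − 1 = 427.
One-sided p = P(T_{427} < t) ≈ 0.4837.
So p ≥ 0.10.

p ≥ 0.10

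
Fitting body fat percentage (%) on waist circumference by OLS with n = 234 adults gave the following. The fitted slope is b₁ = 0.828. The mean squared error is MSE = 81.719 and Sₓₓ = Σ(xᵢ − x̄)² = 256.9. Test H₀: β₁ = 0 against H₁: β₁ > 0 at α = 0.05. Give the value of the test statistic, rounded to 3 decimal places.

SE(b₁) = √(MSE/Sₓₓ) = √(81.719/256.9) = 0.564.
t = 0.828 / 0.564 = 1.468.
df = n − 2 = 232.
One-sided p ≈ 0.0717, which is ≥ 0.05, so fail to reject H₀.
The data do not give significant evidence that the true slope on waist circumference is positive.

t = 1.468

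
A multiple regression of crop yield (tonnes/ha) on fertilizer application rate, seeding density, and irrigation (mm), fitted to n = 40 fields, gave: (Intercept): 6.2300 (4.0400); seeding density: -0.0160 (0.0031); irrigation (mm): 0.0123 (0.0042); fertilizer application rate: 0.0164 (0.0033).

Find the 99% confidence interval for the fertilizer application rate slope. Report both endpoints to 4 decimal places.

Read off: b = 0.0164, SE = 0.0033 for fertilizer application rate.
df = n − k − 1 = 40 − 3 − 1 = 36.
t* = t_{0.005, 36} = 2.719485.
Margin = t* × SE = 2.719485 × 0.0033 = 0.008974.
CI: 0.0164 ± 0.008974 → (0.0074, 0.0254).

(0.0074, 0.0254)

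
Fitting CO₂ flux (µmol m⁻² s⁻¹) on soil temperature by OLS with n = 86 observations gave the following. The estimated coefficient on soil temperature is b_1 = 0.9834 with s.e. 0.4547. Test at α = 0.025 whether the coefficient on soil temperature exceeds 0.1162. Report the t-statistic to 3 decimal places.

H₀: β₁ = 0.1162 vs H₁: β₁ > 0.1162.
t = (b_1 − β₁⁰)/SE = (0.9834 − 0.1162) / 0.4547 = 1.907.
df = n − 2 = 86 − 2 = 84.
One-sided p ≈ 0.0300, which is ≥ 0.025, so fail to reject H₀.
The data do not give significant evidence that the true slope on soil temperature exceeds 0.1162 µmol m⁻² s⁻¹ per unit.

t = 1.907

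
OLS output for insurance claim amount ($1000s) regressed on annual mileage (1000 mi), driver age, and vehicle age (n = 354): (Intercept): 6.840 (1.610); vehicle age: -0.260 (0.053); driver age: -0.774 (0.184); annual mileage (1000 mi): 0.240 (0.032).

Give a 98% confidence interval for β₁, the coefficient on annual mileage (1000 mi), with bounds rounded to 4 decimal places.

(0.1652, 0.3148)

Read off: b = 0.240, SE = 0.032 for annual mileage (1000 mi).
df = n − k − 1 = 354 − 3 − 1 = 350.
t* = t_{0.01, 350} = 2.337049.
Margin = t* × SE = 2.337049 × 0.032 = 0.074786.
CI: 0.240 ± 0.074786 → (0.1652, 0.3148).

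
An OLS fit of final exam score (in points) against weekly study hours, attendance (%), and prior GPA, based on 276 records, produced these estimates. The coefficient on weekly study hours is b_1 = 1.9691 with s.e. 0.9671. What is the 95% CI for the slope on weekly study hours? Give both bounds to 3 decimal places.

df = n − k − 1 = 276 − 3 − 1 = 272.
t* = t_{0.025, 272} = 1.968724.
Margin = t* × SE = 1.968724 × 0.9671 = 1.90395.
CI: 1.9691 ± 1.90395 → (0.065, 3.873).
With 95% confidence, each one-unit increase in weekly study hours is associated with a change of between 0.065 and 3.873 points in final exam score, holding the other predictors fixed.

(0.065, 3.873)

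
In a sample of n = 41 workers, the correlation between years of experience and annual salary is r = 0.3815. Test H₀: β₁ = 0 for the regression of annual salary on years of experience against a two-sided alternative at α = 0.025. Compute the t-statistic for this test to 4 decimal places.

t = 2.5774

t = r·√(n − 2)/√(1 − r²) = 0.3815·√39/√0.854458 = 2.5774.
df = n − 2 = 39.
Two-sided p ≈ 0.0139, which is < 0.025, so reject H₀.
There is evidence of a linear association between years of experience and annual salary.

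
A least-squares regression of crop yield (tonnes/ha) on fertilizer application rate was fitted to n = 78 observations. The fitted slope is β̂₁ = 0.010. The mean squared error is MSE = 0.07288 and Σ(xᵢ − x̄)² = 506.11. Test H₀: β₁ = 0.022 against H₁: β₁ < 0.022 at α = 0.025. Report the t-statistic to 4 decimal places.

SE(β̂₁) = √(MSE/Sₓₓ) = √(0.07288/506.11) = 0.012.
t = (0.010 − 0.022) / 0.012 = -1.0000.
df = n − 2 = 76.
One-sided p ≈ 0.1602, which is ≥ 0.025, so fail to reject H₀.
The data do not give significant evidence that the true slope on fertilizer application rate is below 0.022 tonnes/ha per unit.

t = -1.0000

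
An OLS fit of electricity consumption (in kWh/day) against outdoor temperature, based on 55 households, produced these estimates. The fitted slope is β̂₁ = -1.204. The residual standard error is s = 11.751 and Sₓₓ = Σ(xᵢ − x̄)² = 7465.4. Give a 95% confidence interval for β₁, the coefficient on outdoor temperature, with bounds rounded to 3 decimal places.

SE(β̂₁) = s/√Sₓₓ = 11.751/√7465.4 = 0.136003.
df = n − 2 = 53.
t* = t_{0.025, 53} = 2.005746.
Margin = t* × SE = 2.005746 × 0.136003 = 0.27279.
CI: -1.204 ± 0.27279 → (-1.477, -0.931).
With 95% confidence, each one-unit increase in outdoor temperature is associated with a change of between -1.477 and -0.931 kWh/day in electricity consumption.

(-1.477, -0.931)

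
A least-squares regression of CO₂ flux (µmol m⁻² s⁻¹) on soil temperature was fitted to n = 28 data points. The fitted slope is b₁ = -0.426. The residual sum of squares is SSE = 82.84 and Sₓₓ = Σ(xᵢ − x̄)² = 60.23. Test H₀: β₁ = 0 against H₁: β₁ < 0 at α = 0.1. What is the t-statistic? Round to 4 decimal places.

t = -1.8522

MSE = SSE/(n − 2) = 82.84/26 = 3.18615.
SE(b₁) = √(MSE/Sₓₓ) = √(3.18615/60.23) = 0.23.
t = -0.426 / 0.23 = -1.8522.
df = n − 2 = 26.
One-sided p ≈ 0.0377, which is < 0.1, so reject H₀.
There is evidence that the true slope on soil temperature is negative.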